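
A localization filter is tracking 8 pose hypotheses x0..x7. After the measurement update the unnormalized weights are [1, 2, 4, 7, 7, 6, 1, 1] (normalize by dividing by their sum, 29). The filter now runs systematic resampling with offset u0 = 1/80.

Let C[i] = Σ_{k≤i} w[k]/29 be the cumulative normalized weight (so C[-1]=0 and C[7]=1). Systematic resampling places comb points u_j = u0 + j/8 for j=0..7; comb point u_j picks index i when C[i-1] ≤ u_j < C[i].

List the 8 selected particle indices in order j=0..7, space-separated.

0 2 3 3 4 4 5 5

C = [1/29, 3/29, 7/29, 14/29, 21/29, 27/29, 28/29, 1]
j=0: u_0=1/80 ∈ [0, 1/29) → index 0
j=1: u_1=11/80 ∈ [3/29, 7/29) → index 2
j=2: u_2=21/80 ∈ [7/29, 14/29) → index 3
j=3: u_3=31/80 ∈ [7/29, 14/29) → index 3
j=4: u_4=41/80 ∈ [14/29, 21/29) → index 4
j=5: u_5=51/80 ∈ [14/29, 21/29) → index 4
j=6: u_6=61/80 ∈ [21/29, 27/29) → index 5
j=7: u_7=71/80 ∈ [21/29, 27/29) → index 5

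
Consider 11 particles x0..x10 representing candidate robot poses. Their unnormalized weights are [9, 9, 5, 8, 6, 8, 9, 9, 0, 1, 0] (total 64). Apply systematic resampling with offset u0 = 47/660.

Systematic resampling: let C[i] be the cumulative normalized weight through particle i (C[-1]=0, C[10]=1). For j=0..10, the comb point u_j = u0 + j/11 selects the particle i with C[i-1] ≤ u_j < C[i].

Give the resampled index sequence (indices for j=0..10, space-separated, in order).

0 1 1 2 3 4 5 6 6 7 7

C = [9/64, 9/32, 23/64, 31/64, 37/64, 45/64, 27/32, 63/64, 63/64, 1, 1]
j=0: u_0=47/660 ∈ [0, 9/64) → index 0
j=1: u_1=107/660 ∈ [9/64, 9/32) → index 1
j=2: u_2=167/660 ∈ [9/64, 9/32) → index 1
j=3: u_3=227/660 ∈ [9/32, 23/64) → index 2
j=4: u_4=287/660 ∈ [23/64, 31/64) → index 3
j=5: u_5=347/660 ∈ [31/64, 37/64) → index 4
j=6: u_6=37/60 ∈ [37/64, 45/64) → index 5
j=7: u_7=467/660 ∈ [45/64, 27/32) → index 6
j=8: u_8=527/660 ∈ [45/64, 27/32) → index 6
j=9: u_9=587/660 ∈ [27/32, 63/64) → index 7
j=10: u_10=647/660 ∈ [27/32, 63/64) → index 7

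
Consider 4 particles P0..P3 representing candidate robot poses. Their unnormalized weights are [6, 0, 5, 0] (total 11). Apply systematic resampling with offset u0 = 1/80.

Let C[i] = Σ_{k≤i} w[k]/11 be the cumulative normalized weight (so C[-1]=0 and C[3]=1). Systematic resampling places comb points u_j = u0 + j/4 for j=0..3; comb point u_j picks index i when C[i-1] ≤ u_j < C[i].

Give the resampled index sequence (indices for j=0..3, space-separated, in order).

C = [6/11, 6/11, 1, 1]
j=0: u_0=1/80 ∈ [0, 6/11) → index 0
j=1: u_1=21/80 ∈ [0, 6/11) → index 0
j=2: u_2=41/80 ∈ [0, 6/11) → index 0
j=3: u_3=61/80 ∈ [6/11, 1) → index 2

0 0 0 2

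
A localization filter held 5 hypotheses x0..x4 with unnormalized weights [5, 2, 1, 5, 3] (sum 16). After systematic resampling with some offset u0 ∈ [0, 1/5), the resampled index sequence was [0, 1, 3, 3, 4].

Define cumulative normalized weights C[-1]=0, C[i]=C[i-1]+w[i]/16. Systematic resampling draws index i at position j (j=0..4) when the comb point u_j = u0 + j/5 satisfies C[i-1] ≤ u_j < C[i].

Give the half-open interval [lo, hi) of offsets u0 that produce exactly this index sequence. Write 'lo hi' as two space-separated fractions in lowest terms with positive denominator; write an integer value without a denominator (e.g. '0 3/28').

9/80 1/5

C = [5/16, 7/16, 1/2, 13/16, 1]
j=0 picked index 0: u0 ∈ [0, 5/16)
j=1 picked index 1: u0 ∈ [9/80, 19/80)
j=2 picked index 3: u0 ∈ [1/10, 33/80)
j=3 picked index 3: u0 ∈ [-1/10, 17/80)
j=4 picked index 4: u0 ∈ [1/80, 1/5)
intersection: [9/80, 1/5)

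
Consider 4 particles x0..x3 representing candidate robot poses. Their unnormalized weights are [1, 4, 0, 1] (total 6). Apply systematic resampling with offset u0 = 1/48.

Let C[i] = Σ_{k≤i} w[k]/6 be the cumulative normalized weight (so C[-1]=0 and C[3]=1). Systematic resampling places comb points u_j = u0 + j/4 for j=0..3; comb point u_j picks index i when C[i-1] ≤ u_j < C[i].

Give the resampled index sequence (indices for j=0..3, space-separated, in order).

0 1 1 1

C = [1/6, 5/6, 5/6, 1]
j=0: u_0=1/48 ∈ [0, 1/6) → index 0
j=1: u_1=13/48 ∈ [1/6, 5/6) → index 1
j=2: u_2=25/48 ∈ [1/6, 5/6) → index 1
j=3: u_3=37/48 ∈ [1/6, 5/6) → index 1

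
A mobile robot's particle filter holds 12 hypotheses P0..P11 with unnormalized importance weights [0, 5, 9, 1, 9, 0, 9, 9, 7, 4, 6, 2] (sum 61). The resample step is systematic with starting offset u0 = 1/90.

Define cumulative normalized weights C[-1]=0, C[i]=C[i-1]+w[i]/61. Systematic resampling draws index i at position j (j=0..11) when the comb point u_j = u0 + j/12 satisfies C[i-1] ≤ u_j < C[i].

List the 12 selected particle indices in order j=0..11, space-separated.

1 2 2 4 4 6 6 7 7 8 9 10

C = [0, 5/61, 14/61, 15/61, 24/61, 24/61, 33/61, 42/61, 49/61, 53/61, 59/61, 1]
j=0: u_0=1/90 ∈ [0, 5/61) → index 1
j=1: u_1=17/180 ∈ [5/61, 14/61) → index 2
j=2: u_2=8/45 ∈ [5/61, 14/61) → index 2
j=3: u_3=47/180 ∈ [15/61, 24/61) → index 4
j=4: u_4=31/90 ∈ [15/61, 24/61) → index 4
j=5: u_5=77/180 ∈ [24/61, 33/61) → index 6
j=6: u_6=23/45 ∈ [24/61, 33/61) → index 6
j=7: u_7=107/180 ∈ [33/61, 42/61) → index 7
j=8: u_8=61/90 ∈ [33/61, 42/61) → index 7
j=9: u_9=137/180 ∈ [42/61, 49/61) → index 8
j=10: u_10=38/45 ∈ [49/61, 53/61) → index 9
j=11: u_11=167/180 ∈ [53/61, 59/61) → index 10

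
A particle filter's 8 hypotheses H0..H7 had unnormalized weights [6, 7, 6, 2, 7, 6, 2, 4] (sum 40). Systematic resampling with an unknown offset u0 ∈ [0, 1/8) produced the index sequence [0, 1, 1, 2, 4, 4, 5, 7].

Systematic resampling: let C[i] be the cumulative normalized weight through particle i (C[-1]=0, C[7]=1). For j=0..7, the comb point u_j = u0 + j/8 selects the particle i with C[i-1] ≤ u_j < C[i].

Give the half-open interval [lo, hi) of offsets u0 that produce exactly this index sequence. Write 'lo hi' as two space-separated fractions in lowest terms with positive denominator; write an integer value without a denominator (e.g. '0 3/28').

1/40 3/40

C = [3/20, 13/40, 19/40, 21/40, 7/10, 17/20, 9/10, 1]
j=0 picked index 0: u0 ∈ [0, 3/20)
j=1 picked index 1: u0 ∈ [1/40, 1/5)
j=2 picked index 1: u0 ∈ [-1/10, 3/40)
j=3 picked index 2: u0 ∈ [-1/20, 1/10)
j=4 picked index 4: u0 ∈ [1/40, 1/5)
j=5 picked index 4: u0 ∈ [-1/10, 3/40)
j=6 picked index 5: u0 ∈ [-1/20, 1/10)
j=7 picked index 7: u0 ∈ [1/40, 1/8)
intersection: [1/40, 3/40)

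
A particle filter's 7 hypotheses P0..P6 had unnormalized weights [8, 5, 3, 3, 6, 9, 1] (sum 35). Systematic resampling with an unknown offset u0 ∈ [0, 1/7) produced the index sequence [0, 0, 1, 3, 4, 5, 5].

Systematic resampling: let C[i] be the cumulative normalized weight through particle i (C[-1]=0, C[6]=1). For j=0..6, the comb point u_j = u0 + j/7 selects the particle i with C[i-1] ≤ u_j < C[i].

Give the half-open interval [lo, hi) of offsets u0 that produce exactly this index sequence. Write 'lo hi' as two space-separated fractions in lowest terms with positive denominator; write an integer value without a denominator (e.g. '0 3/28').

1/35 3/35

C = [8/35, 13/35, 16/35, 19/35, 5/7, 34/35, 1]
j=0 picked index 0: u0 ∈ [0, 8/35)
j=1 picked index 0: u0 ∈ [-1/7, 3/35)
j=2 picked index 1: u0 ∈ [-2/35, 3/35)
j=3 picked index 3: u0 ∈ [1/35, 4/35)
j=4 picked index 4: u0 ∈ [-1/35, 1/7)
j=5 picked index 5: u0 ∈ [0, 9/35)
j=6 picked index 5: u0 ∈ [-1/7, 4/35)
intersection: [1/35, 3/35)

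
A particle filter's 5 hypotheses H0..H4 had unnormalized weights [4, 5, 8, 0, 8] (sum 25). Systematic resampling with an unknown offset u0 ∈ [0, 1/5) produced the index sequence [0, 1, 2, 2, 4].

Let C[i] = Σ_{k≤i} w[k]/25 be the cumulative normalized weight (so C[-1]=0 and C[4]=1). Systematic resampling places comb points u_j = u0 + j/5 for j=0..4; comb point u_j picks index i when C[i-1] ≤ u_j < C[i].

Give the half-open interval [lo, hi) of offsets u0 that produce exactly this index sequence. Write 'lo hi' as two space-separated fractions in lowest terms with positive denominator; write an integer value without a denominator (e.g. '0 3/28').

0 2/25

C = [4/25, 9/25, 17/25, 17/25, 1]
j=0 picked index 0: u0 ∈ [0, 4/25)
j=1 picked index 1: u0 ∈ [-1/25, 4/25)
j=2 picked index 2: u0 ∈ [-1/25, 7/25)
j=3 picked index 2: u0 ∈ [-6/25, 2/25)
j=4 picked index 4: u0 ∈ [-3/25, 1/5)
intersection: [0, 2/25)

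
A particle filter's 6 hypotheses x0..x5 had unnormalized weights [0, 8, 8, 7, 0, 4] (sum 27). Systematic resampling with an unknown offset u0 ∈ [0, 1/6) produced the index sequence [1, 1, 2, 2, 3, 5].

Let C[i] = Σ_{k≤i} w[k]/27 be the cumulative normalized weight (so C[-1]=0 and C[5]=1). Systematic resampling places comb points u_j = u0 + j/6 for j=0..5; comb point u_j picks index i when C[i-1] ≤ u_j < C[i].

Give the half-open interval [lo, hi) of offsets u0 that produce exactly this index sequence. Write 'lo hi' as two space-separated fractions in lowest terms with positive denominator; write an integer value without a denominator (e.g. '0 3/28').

1/54 5/54

C = [0, 8/27, 16/27, 23/27, 23/27, 1]
j=0 picked index 1: u0 ∈ [0, 8/27)
j=1 picked index 1: u0 ∈ [-1/6, 7/54)
j=2 picked index 2: u0 ∈ [-1/27, 7/27)
j=3 picked index 2: u0 ∈ [-11/54, 5/54)
j=4 picked index 3: u0 ∈ [-2/27, 5/27)
j=5 picked index 5: u0 ∈ [1/54, 1/6)
intersection: [1/54, 5/54)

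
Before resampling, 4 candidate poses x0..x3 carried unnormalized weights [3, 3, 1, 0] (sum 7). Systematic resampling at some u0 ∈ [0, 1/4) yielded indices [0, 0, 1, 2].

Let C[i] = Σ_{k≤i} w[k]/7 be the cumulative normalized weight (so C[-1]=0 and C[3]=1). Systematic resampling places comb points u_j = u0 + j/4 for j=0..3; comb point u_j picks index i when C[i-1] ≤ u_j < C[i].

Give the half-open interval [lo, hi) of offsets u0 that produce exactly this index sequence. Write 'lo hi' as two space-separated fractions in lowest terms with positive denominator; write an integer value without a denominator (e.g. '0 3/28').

3/28 5/28

C = [3/7, 6/7, 1, 1]
j=0 picked index 0: u0 ∈ [0, 3/7)
j=1 picked index 0: u0 ∈ [-1/4, 5/28)
j=2 picked index 1: u0 ∈ [-1/14, 5/14)
j=3 picked index 2: u0 ∈ [3/28, 1/4)
intersection: [3/28, 5/28)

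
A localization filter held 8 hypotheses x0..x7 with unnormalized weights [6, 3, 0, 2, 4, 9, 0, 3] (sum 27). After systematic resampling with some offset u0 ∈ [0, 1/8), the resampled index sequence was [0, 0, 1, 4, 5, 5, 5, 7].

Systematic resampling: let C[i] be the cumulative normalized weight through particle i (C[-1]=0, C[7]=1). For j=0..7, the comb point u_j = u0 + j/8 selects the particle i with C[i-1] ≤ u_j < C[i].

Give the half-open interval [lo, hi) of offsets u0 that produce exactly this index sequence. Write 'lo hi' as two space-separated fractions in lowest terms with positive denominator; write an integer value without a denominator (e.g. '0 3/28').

C = [2/9, 1/3, 1/3, 11/27, 5/9, 8/9, 8/9, 1]
j=0 picked index 0: u0 ∈ [0, 2/9)
j=1 picked index 0: u0 ∈ [-1/8, 7/72)
j=2 picked index 1: u0 ∈ [-1/36, 1/12)
j=3 picked index 4: u0 ∈ [7/216, 13/72)
j=4 picked index 5: u0 ∈ [1/18, 7/18)
j=5 picked index 5: u0 ∈ [-5/72, 19/72)
j=6 picked index 5: u0 ∈ [-7/36, 5/36)
j=7 picked index 7: u0 ∈ [1/72, 1/8)
intersection: [1/18, 1/12)

1/18 1/12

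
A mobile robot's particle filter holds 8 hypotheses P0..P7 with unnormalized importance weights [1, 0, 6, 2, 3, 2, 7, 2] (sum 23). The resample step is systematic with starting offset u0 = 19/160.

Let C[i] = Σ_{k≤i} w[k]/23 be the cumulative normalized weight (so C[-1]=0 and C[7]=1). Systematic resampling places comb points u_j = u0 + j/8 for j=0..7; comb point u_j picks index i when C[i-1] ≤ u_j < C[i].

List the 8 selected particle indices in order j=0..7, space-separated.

2 2 3 4 6 6 6 7

C = [1/23, 1/23, 7/23, 9/23, 12/23, 14/23, 21/23, 1]
j=0: u_0=19/160 ∈ [1/23, 7/23) → index 2
j=1: u_1=39/160 ∈ [1/23, 7/23) → index 2
j=2: u_2=59/160 ∈ [7/23, 9/23) → index 3
j=3: u_3=79/160 ∈ [9/23, 12/23) → index 4
j=4: u_4=99/160 ∈ [14/23, 21/23) → index 6
j=5: u_5=119/160 ∈ [14/23, 21/23) → index 6
j=6: u_6=139/160 ∈ [14/23, 21/23) → index 6
j=7: u_7=159/160 ∈ [21/23, 1) → index 7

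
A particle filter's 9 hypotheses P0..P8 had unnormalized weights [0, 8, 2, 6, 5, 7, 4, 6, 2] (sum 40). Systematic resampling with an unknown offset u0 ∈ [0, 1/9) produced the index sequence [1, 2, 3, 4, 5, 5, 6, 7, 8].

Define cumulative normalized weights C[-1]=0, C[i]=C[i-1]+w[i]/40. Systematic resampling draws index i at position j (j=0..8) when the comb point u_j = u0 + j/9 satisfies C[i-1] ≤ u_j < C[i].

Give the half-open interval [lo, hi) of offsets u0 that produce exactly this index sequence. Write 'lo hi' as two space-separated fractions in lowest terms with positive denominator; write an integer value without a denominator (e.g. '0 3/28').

4/45 1/9

C = [0, 1/5, 1/4, 2/5, 21/40, 7/10, 4/5, 19/20, 1]
j=0 picked index 1: u0 ∈ [0, 1/5)
j=1 picked index 2: u0 ∈ [4/45, 5/36)
j=2 picked index 3: u0 ∈ [1/36, 8/45)
j=3 picked index 4: u0 ∈ [1/15, 23/120)
j=4 picked index 5: u0 ∈ [29/360, 23/90)
j=5 picked index 5: u0 ∈ [-11/360, 13/90)
j=6 picked index 6: u0 ∈ [1/30, 2/15)
j=7 picked index 7: u0 ∈ [1/45, 31/180)
j=8 picked index 8: u0 ∈ [11/180, 1/9)
intersection: [4/45, 1/9)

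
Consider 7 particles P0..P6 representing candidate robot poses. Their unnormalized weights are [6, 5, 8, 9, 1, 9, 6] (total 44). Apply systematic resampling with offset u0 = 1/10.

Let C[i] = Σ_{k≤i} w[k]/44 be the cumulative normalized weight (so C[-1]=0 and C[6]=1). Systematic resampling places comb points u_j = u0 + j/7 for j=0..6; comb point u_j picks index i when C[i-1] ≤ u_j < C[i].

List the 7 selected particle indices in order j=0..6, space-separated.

C = [3/22, 1/4, 19/44, 7/11, 29/44, 19/22, 1]
j=0: u_0=1/10 ∈ [0, 3/22) → index 0
j=1: u_1=17/70 ∈ [3/22, 1/4) → index 1
j=2: u_2=27/70 ∈ [1/4, 19/44) → index 2
j=3: u_3=37/70 ∈ [19/44, 7/11) → index 3
j=4: u_4=47/70 ∈ [29/44, 19/22) → index 5
j=5: u_5=57/70 ∈ [29/44, 19/22) → index 5
j=6: u_6=67/70 ∈ [19/22, 1) → index 6

0 1 2 3 5 5 6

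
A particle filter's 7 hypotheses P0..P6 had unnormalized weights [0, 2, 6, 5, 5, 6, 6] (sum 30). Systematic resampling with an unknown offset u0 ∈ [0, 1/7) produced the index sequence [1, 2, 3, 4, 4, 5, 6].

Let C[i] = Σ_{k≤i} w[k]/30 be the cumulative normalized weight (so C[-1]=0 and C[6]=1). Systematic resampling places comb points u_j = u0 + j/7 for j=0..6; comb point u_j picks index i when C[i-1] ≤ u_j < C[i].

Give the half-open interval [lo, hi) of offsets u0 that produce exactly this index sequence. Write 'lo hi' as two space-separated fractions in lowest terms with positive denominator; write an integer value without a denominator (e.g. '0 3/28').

C = [0, 1/15, 4/15, 13/30, 3/5, 4/5, 1]
j=0 picked index 1: u0 ∈ [0, 1/15)
j=1 picked index 2: u0 ∈ [-8/105, 13/105)
j=2 picked index 3: u0 ∈ [-2/105, 31/210)
j=3 picked index 4: u0 ∈ [1/210, 6/35)
j=4 picked index 4: u0 ∈ [-29/210, 1/35)
j=5 picked index 5: u0 ∈ [-4/35, 3/35)
j=6 picked index 6: u0 ∈ [-2/35, 1/7)
intersection: [1/210, 1/35)

1/210 1/35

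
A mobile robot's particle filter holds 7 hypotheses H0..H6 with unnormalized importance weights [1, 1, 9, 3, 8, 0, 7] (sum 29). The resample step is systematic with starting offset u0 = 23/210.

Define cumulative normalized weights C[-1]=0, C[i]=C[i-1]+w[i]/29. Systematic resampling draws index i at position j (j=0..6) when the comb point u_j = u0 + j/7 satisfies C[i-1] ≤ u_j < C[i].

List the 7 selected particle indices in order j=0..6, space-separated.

2 2 3 4 4 6 6

C = [1/29, 2/29, 11/29, 14/29, 22/29, 22/29, 1]
j=0: u_0=23/210 ∈ [2/29, 11/29) → index 2
j=1: u_1=53/210 ∈ [2/29, 11/29) → index 2
j=2: u_2=83/210 ∈ [11/29, 14/29) → index 3
j=3: u_3=113/210 ∈ [14/29, 22/29) → index 4
j=4: u_4=143/210 ∈ [14/29, 22/29) → index 4
j=5: u_5=173/210 ∈ [22/29, 1) → index 6
j=6: u_6=29/30 ∈ [22/29, 1) → index 6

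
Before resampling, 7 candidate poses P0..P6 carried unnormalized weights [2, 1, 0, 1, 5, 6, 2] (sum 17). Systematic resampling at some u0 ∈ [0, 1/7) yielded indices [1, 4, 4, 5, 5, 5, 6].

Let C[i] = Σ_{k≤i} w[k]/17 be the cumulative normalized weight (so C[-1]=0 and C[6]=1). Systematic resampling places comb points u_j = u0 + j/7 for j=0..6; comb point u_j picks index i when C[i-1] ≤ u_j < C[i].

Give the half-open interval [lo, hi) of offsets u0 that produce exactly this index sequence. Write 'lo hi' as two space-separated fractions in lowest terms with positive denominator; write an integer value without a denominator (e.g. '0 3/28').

C = [2/17, 3/17, 3/17, 4/17, 9/17, 15/17, 1]
j=0 picked index 1: u0 ∈ [2/17, 3/17)
j=1 picked index 4: u0 ∈ [11/119, 46/119)
j=2 picked index 4: u0 ∈ [-6/119, 29/119)
j=3 picked index 5: u0 ∈ [12/119, 54/119)
j=4 picked index 5: u0 ∈ [-5/119, 37/119)
j=5 picked index 5: u0 ∈ [-22/119, 20/119)
j=6 picked index 6: u0 ∈ [3/119, 1/7)
intersection: [2/17, 1/7)

2/17 1/7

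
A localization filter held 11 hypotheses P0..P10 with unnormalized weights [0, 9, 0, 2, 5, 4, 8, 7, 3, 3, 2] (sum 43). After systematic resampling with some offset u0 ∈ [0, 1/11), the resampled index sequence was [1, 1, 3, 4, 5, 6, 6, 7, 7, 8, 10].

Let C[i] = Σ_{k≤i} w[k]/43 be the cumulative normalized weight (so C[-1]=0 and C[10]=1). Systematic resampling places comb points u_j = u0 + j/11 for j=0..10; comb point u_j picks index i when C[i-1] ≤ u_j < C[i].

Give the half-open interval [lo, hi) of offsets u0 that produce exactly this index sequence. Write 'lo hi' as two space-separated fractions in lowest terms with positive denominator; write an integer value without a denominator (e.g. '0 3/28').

21/473 31/473

C = [0, 9/43, 9/43, 11/43, 16/43, 20/43, 28/43, 35/43, 38/43, 41/43, 1]
j=0 picked index 1: u0 ∈ [0, 9/43)
j=1 picked index 1: u0 ∈ [-1/11, 56/473)
j=2 picked index 3: u0 ∈ [13/473, 35/473)
j=3 picked index 4: u0 ∈ [-8/473, 47/473)
j=4 picked index 5: u0 ∈ [4/473, 48/473)
j=5 picked index 6: u0 ∈ [5/473, 93/473)
j=6 picked index 6: u0 ∈ [-38/473, 50/473)
j=7 picked index 7: u0 ∈ [7/473, 84/473)
j=8 picked index 7: u0 ∈ [-36/473, 41/473)
j=9 picked index 8: u0 ∈ [-2/473, 31/473)
j=10 picked index 10: u0 ∈ [21/473, 1/11)
intersection: [21/473, 31/473)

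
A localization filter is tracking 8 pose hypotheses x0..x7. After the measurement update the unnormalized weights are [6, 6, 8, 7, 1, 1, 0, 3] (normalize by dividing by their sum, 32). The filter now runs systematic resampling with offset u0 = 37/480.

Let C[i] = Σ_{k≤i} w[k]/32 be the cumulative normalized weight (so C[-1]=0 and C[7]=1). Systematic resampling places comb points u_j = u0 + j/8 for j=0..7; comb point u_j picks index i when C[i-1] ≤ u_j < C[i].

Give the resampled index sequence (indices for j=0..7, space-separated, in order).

0 1 1 2 2 3 3 7

C = [3/16, 3/8, 5/8, 27/32, 7/8, 29/32, 29/32, 1]
j=0: u_0=37/480 ∈ [0, 3/16) → index 0
j=1: u_1=97/480 ∈ [3/16, 3/8) → index 1
j=2: u_2=157/480 ∈ [3/16, 3/8) → index 1
j=3: u_3=217/480 ∈ [3/8, 5/8) → index 2
j=4: u_4=277/480 ∈ [3/8, 5/8) → index 2
j=5: u_5=337/480 ∈ [5/8, 27/32) → index 3
j=6: u_6=397/480 ∈ [5/8, 27/32) → index 3
j=7: u_7=457/480 ∈ [29/32, 1) → index 7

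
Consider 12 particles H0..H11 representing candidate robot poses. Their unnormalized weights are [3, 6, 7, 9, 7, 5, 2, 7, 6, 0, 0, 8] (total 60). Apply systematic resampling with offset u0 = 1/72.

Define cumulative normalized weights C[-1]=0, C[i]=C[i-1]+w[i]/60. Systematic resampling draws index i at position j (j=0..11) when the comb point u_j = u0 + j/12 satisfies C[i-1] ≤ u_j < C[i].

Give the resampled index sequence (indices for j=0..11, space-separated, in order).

C = [1/20, 3/20, 4/15, 5/12, 8/15, 37/60, 13/20, 23/30, 13/15, 13/15, 13/15, 1]
j=0: u_0=1/72 ∈ [0, 1/20) → index 0
j=1: u_1=7/72 ∈ [1/20, 3/20) → index 1
j=2: u_2=13/72 ∈ [3/20, 4/15) → index 2
j=3: u_3=19/72 ∈ [3/20, 4/15) → index 2
j=4: u_4=25/72 ∈ [4/15, 5/12) → index 3
j=5: u_5=31/72 ∈ [5/12, 8/15) → index 4
j=6: u_6=37/72 ∈ [5/12, 8/15) → index 4
j=7: u_7=43/72 ∈ [8/15, 37/60) → index 5
j=8: u_8=49/72 ∈ [13/20, 23/30) → index 7
j=9: u_9=55/72 ∈ [13/20, 23/30) → index 7
j=10: u_10=61/72 ∈ [23/30, 13/15) → index 8
j=11: u_11=67/72 ∈ [13/15, 1) → index 11

0 1 2 2 3 4 4 5 7 7 8 11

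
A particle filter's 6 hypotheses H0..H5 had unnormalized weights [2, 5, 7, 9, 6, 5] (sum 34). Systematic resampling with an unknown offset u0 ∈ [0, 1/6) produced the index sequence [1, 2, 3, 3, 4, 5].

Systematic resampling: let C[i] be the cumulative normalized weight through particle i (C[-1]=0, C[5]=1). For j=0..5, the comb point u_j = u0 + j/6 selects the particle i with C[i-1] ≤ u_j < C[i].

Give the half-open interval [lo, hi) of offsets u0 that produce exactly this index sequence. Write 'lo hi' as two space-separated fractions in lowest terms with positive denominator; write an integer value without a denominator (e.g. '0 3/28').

C = [1/17, 7/34, 7/17, 23/34, 29/34, 1]
j=0 picked index 1: u0 ∈ [1/17, 7/34)
j=1 picked index 2: u0 ∈ [2/51, 25/102)
j=2 picked index 3: u0 ∈ [4/51, 35/102)
j=3 picked index 3: u0 ∈ [-3/34, 3/17)
j=4 picked index 4: u0 ∈ [1/102, 19/102)
j=5 picked index 5: u0 ∈ [1/51, 1/6)
intersection: [4/51, 1/6)

4/51 1/6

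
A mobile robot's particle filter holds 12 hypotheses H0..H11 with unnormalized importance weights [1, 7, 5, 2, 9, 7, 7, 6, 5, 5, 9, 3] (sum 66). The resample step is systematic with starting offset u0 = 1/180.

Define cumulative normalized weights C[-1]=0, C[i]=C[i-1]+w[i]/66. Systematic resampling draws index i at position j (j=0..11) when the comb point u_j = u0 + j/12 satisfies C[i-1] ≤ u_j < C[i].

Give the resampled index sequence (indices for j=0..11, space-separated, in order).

0 1 2 4 4 5 6 7 8 9 10 10

C = [1/66, 4/33, 13/66, 5/22, 4/11, 31/66, 19/33, 2/3, 49/66, 9/11, 21/22, 1]
j=0: u_0=1/180 ∈ [0, 1/66) → index 0
j=1: u_1=4/45 ∈ [1/66, 4/33) → index 1
j=2: u_2=31/180 ∈ [4/33, 13/66) → index 2
j=3: u_3=23/90 ∈ [5/22, 4/11) → index 4
j=4: u_4=61/180 ∈ [5/22, 4/11) → index 4
j=5: u_5=19/45 ∈ [4/11, 31/66) → index 5
j=6: u_6=91/180 ∈ [31/66, 19/33) → index 6
j=7: u_7=53/90 ∈ [19/33, 2/3) → index 7
j=8: u_8=121/180 ∈ [2/3, 49/66) → index 8
j=9: u_9=34/45 ∈ [49/66, 9/11) → index 9
j=10: u_10=151/180 ∈ [9/11, 21/22) → index 10
j=11: u_11=83/90 ∈ [9/11, 21/22) → index 10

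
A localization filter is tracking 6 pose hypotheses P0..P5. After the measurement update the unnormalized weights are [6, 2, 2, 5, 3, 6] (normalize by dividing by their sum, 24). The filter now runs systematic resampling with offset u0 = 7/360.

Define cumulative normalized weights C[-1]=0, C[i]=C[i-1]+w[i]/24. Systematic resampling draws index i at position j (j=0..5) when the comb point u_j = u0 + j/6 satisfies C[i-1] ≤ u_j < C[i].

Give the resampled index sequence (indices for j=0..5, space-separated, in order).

0 0 2 3 4 5

C = [1/4, 1/3, 5/12, 5/8, 3/4, 1]
j=0: u_0=7/360 ∈ [0, 1/4) → index 0
j=1: u_1=67/360 ∈ [0, 1/4) → index 0
j=2: u_2=127/360 ∈ [1/3, 5/12) → index 2
j=3: u_3=187/360 ∈ [5/12, 5/8) → index 3
j=4: u_4=247/360 ∈ [5/8, 3/4) → index 4
j=5: u_5=307/360 ∈ [3/4, 1) → index 5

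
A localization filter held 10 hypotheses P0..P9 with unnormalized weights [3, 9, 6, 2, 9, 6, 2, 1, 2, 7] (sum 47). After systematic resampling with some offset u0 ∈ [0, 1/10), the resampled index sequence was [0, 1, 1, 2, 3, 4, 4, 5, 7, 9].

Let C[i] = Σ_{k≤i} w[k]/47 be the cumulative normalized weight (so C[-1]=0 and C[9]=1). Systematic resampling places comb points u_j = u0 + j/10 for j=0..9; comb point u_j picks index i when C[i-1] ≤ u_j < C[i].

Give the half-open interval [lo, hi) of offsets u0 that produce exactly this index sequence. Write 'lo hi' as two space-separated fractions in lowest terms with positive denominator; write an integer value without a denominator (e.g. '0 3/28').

C = [3/47, 12/47, 18/47, 20/47, 29/47, 35/47, 37/47, 38/47, 40/47, 1]
j=0 picked index 0: u0 ∈ [0, 3/47)
j=1 picked index 1: u0 ∈ [-17/470, 73/470)
j=2 picked index 1: u0 ∈ [-32/235, 13/235)
j=3 picked index 2: u0 ∈ [-21/470, 39/470)
j=4 picked index 3: u0 ∈ [-4/235, 6/235)
j=5 picked index 4: u0 ∈ [-7/94, 11/94)
j=6 picked index 4: u0 ∈ [-41/235, 4/235)
j=7 picked index 5: u0 ∈ [-39/470, 21/470)
j=8 picked index 7: u0 ∈ [-3/235, 2/235)
j=9 picked index 9: u0 ∈ [-23/470, 1/10)
intersection: [0, 2/235)

0 2/235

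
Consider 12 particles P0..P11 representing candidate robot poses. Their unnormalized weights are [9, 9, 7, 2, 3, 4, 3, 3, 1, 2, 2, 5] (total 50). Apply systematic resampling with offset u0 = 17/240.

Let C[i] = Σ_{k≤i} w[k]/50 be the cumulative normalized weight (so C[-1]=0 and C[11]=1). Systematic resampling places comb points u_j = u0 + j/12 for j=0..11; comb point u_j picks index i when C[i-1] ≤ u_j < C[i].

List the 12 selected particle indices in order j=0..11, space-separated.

C = [9/50, 9/25, 1/2, 27/50, 3/5, 17/25, 37/50, 4/5, 41/50, 43/50, 9/10, 1]
j=0: u_0=17/240 ∈ [0, 9/50) → index 0
j=1: u_1=37/240 ∈ [0, 9/50) → index 0
j=2: u_2=19/80 ∈ [9/50, 9/25) → index 1
j=3: u_3=77/240 ∈ [9/50, 9/25) → index 1
j=4: u_4=97/240 ∈ [9/25, 1/2) → index 2
j=5: u_5=39/80 ∈ [9/25, 1/2) → index 2
j=6: u_6=137/240 ∈ [27/50, 3/5) → index 4
j=7: u_7=157/240 ∈ [3/5, 17/25) → index 5
j=8: u_8=59/80 ∈ [17/25, 37/50) → index 6
j=9: u_9=197/240 ∈ [41/50, 43/50) → index 9
j=10: u_10=217/240 ∈ [9/10, 1) → index 11
j=11: u_11=79/80 ∈ [9/10, 1) → index 11

0 0 1 1 2 2 4 5 6 9 11 11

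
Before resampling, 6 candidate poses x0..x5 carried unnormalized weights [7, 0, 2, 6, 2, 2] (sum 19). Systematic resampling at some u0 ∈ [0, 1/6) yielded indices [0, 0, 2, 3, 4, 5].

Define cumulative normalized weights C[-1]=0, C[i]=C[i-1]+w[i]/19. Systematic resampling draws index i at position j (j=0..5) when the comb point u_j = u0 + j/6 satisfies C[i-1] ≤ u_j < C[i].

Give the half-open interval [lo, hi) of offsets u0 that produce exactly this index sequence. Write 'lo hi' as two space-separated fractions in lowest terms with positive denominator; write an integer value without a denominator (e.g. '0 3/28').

C = [7/19, 7/19, 9/19, 15/19, 17/19, 1]
j=0 picked index 0: u0 ∈ [0, 7/19)
j=1 picked index 0: u0 ∈ [-1/6, 23/114)
j=2 picked index 2: u0 ∈ [2/57, 8/57)
j=3 picked index 3: u0 ∈ [-1/38, 11/38)
j=4 picked index 4: u0 ∈ [7/57, 13/57)
j=5 picked index 5: u0 ∈ [7/114, 1/6)
intersection: [7/57, 8/57)

7/57 8/57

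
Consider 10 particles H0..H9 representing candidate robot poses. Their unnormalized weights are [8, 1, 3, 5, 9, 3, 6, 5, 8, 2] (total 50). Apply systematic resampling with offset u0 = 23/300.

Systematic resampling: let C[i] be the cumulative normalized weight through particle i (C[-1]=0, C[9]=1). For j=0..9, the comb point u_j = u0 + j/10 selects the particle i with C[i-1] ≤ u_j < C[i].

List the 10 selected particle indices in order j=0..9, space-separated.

C = [4/25, 9/50, 6/25, 17/50, 13/25, 29/50, 7/10, 4/5, 24/25, 1]
j=0: u_0=23/300 ∈ [0, 4/25) → index 0
j=1: u_1=53/300 ∈ [4/25, 9/50) → index 1
j=2: u_2=83/300 ∈ [6/25, 17/50) → index 3
j=3: u_3=113/300 ∈ [17/50, 13/25) → index 4
j=4: u_4=143/300 ∈ [17/50, 13/25) → index 4
j=5: u_5=173/300 ∈ [13/25, 29/50) → index 5
j=6: u_6=203/300 ∈ [29/50, 7/10) → index 6
j=7: u_7=233/300 ∈ [7/10, 4/5) → index 7
j=8: u_8=263/300 ∈ [4/5, 24/25) → index 8
j=9: u_9=293/300 ∈ [24/25, 1) → index 9

0 1 3 4 4 5 6 7 8 9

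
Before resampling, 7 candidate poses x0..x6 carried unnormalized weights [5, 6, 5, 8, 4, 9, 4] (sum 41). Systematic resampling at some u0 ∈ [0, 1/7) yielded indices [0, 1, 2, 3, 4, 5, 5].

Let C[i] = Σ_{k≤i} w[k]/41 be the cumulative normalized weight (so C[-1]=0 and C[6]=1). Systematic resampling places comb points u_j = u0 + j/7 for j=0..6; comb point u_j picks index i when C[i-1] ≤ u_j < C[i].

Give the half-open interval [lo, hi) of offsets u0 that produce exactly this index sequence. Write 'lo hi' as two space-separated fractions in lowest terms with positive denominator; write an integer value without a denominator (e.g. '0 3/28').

4/287 13/287

C = [5/41, 11/41, 16/41, 24/41, 28/41, 37/41, 1]
j=0 picked index 0: u0 ∈ [0, 5/41)
j=1 picked index 1: u0 ∈ [-6/287, 36/287)
j=2 picked index 2: u0 ∈ [-5/287, 30/287)
j=3 picked index 3: u0 ∈ [-11/287, 45/287)
j=4 picked index 4: u0 ∈ [4/287, 32/287)
j=5 picked index 5: u0 ∈ [-9/287, 54/287)
j=6 picked index 5: u0 ∈ [-50/287, 13/287)
intersection: [4/287, 13/287)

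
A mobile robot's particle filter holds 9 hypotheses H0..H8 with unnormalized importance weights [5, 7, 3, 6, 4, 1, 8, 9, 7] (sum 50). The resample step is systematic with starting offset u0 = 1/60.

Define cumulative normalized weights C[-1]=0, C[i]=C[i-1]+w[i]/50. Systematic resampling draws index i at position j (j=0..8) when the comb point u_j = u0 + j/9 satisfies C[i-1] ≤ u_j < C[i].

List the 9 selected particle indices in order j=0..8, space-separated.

C = [1/10, 6/25, 3/10, 21/50, 1/2, 13/25, 17/25, 43/50, 1]
j=0: u_0=1/60 ∈ [0, 1/10) → index 0
j=1: u_1=23/180 ∈ [1/10, 6/25) → index 1
j=2: u_2=43/180 ∈ [1/10, 6/25) → index 1
j=3: u_3=7/20 ∈ [3/10, 21/50) → index 3
j=4: u_4=83/180 ∈ [21/50, 1/2) → index 4
j=5: u_5=103/180 ∈ [13/25, 17/25) → index 6
j=6: u_6=41/60 ∈ [17/25, 43/50) → index 7
j=7: u_7=143/180 ∈ [17/25, 43/50) → index 7
j=8: u_8=163/180 ∈ [43/50, 1) → index 8

0 1 1 3 4 6 7 7 8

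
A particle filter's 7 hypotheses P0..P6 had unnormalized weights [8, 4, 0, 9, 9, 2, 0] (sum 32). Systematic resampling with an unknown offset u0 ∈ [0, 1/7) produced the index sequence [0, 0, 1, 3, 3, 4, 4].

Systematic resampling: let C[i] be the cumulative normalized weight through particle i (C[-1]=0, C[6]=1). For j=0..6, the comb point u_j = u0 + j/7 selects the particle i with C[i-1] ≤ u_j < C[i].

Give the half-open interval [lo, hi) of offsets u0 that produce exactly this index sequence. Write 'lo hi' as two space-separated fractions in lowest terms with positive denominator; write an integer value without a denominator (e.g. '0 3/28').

C = [1/4, 3/8, 3/8, 21/32, 15/16, 1, 1]
j=0 picked index 0: u0 ∈ [0, 1/4)
j=1 picked index 0: u0 ∈ [-1/7, 3/28)
j=2 picked index 1: u0 ∈ [-1/28, 5/56)
j=3 picked index 3: u0 ∈ [-3/56, 51/224)
j=4 picked index 3: u0 ∈ [-11/56, 19/224)
j=5 picked index 4: u0 ∈ [-13/224, 25/112)
j=6 picked index 4: u0 ∈ [-45/224, 9/112)
intersection: [0, 9/112)

0 9/112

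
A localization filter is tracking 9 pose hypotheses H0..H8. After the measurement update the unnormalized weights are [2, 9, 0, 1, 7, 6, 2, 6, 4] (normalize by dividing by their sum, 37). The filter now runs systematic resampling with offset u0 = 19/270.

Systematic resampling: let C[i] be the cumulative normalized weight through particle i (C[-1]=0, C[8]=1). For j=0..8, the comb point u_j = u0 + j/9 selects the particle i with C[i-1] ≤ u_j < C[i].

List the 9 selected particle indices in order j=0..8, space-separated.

C = [2/37, 11/37, 11/37, 12/37, 19/37, 25/37, 27/37, 33/37, 1]
j=0: u_0=19/270 ∈ [2/37, 11/37) → index 1
j=1: u_1=49/270 ∈ [2/37, 11/37) → index 1
j=2: u_2=79/270 ∈ [2/37, 11/37) → index 1
j=3: u_3=109/270 ∈ [12/37, 19/37) → index 4
j=4: u_4=139/270 ∈ [19/37, 25/37) → index 5
j=5: u_5=169/270 ∈ [19/37, 25/37) → index 5
j=6: u_6=199/270 ∈ [27/37, 33/37) → index 7
j=7: u_7=229/270 ∈ [27/37, 33/37) → index 7
j=8: u_8=259/270 ∈ [33/37, 1) → index 8

1 1 1 4 5 5 7 7 8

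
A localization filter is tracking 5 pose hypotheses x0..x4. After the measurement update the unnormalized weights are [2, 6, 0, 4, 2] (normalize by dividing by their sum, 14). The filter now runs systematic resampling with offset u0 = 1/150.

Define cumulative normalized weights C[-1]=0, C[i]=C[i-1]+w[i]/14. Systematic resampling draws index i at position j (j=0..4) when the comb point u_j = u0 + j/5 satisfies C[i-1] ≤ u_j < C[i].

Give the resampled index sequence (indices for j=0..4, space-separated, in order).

0 1 1 3 3

C = [1/7, 4/7, 4/7, 6/7, 1]
j=0: u_0=1/150 ∈ [0, 1/7) → index 0
j=1: u_1=31/150 ∈ [1/7, 4/7) → index 1
j=2: u_2=61/150 ∈ [1/7, 4/7) → index 1
j=3: u_3=91/150 ∈ [4/7, 6/7) → index 3
j=4: u_4=121/150 ∈ [4/7, 6/7) → index 3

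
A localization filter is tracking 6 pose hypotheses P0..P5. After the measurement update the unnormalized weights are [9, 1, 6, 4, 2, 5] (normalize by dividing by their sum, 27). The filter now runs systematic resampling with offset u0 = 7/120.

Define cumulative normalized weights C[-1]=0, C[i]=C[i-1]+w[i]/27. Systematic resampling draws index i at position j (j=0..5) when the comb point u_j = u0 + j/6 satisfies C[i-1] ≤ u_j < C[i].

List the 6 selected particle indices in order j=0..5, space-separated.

C = [1/3, 10/27, 16/27, 20/27, 22/27, 1]
j=0: u_0=7/120 ∈ [0, 1/3) → index 0
j=1: u_1=9/40 ∈ [0, 1/3) → index 0
j=2: u_2=47/120 ∈ [10/27, 16/27) → index 2
j=3: u_3=67/120 ∈ [10/27, 16/27) → index 2
j=4: u_4=29/40 ∈ [16/27, 20/27) → index 3
j=5: u_5=107/120 ∈ [22/27, 1) → index 5

0 0 2 2 3 5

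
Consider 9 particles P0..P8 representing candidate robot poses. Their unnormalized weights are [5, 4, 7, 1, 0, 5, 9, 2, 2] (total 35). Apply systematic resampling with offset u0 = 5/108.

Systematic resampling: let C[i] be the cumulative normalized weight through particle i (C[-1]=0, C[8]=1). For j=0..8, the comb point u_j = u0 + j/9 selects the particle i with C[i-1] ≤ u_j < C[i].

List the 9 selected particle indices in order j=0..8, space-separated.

0 1 2 2 5 5 6 6 7

C = [1/7, 9/35, 16/35, 17/35, 17/35, 22/35, 31/35, 33/35, 1]
j=0: u_0=5/108 ∈ [0, 1/7) → index 0
j=1: u_1=17/108 ∈ [1/7, 9/35) → index 1
j=2: u_2=29/108 ∈ [9/35, 16/35) → index 2
j=3: u_3=41/108 ∈ [9/35, 16/35) → index 2
j=4: u_4=53/108 ∈ [17/35, 22/35) → index 5
j=5: u_5=65/108 ∈ [17/35, 22/35) → index 5
j=6: u_6=77/108 ∈ [22/35, 31/35) → index 6
j=7: u_7=89/108 ∈ [22/35, 31/35) → index 6
j=8: u_8=101/108 ∈ [31/35, 33/35) → index 7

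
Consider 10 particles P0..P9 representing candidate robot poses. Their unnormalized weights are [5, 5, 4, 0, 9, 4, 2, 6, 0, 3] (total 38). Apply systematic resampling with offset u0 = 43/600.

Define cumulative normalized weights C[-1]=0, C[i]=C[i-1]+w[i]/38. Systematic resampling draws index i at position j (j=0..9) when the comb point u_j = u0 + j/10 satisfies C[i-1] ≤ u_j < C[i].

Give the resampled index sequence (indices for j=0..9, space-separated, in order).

0 1 2 4 4 4 5 7 7 9

C = [5/38, 5/19, 7/19, 7/19, 23/38, 27/38, 29/38, 35/38, 35/38, 1]
j=0: u_0=43/600 ∈ [0, 5/38) → index 0
j=1: u_1=103/600 ∈ [5/38, 5/19) → index 1
j=2: u_2=163/600 ∈ [5/19, 7/19) → index 2
j=3: u_3=223/600 ∈ [7/19, 23/38) → index 4
j=4: u_4=283/600 ∈ [7/19, 23/38) → index 4
j=5: u_5=343/600 ∈ [7/19, 23/38) → index 4
j=6: u_6=403/600 ∈ [23/38, 27/38) → index 5
j=7: u_7=463/600 ∈ [29/38, 35/38) → index 7
j=8: u_8=523/600 ∈ [29/38, 35/38) → index 7
j=9: u_9=583/600 ∈ [35/38, 1) → index 9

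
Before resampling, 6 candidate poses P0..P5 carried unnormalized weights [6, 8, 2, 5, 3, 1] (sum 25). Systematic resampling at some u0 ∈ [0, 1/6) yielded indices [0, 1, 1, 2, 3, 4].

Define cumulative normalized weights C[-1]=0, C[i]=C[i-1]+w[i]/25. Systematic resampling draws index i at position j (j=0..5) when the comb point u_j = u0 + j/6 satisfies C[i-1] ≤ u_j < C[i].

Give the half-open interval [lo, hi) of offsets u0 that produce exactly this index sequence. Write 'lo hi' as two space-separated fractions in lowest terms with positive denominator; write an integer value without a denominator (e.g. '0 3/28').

11/150 19/150

C = [6/25, 14/25, 16/25, 21/25, 24/25, 1]
j=0 picked index 0: u0 ∈ [0, 6/25)
j=1 picked index 1: u0 ∈ [11/150, 59/150)
j=2 picked index 1: u0 ∈ [-7/75, 17/75)
j=3 picked index 2: u0 ∈ [3/50, 7/50)
j=4 picked index 3: u0 ∈ [-2/75, 13/75)
j=5 picked index 4: u0 ∈ [1/150, 19/150)
intersection: [11/150, 19/150)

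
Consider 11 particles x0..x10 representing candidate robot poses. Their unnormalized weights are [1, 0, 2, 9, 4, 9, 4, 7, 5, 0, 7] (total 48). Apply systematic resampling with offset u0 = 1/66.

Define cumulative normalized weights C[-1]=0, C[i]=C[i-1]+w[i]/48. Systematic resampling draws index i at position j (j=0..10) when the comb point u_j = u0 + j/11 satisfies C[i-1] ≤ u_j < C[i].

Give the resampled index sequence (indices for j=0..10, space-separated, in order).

0 3 3 4 5 5 6 7 7 8 10

C = [1/48, 1/48, 1/16, 1/4, 1/3, 25/48, 29/48, 3/4, 41/48, 41/48, 1]
j=0: u_0=1/66 ∈ [0, 1/48) → index 0
j=1: u_1=7/66 ∈ [1/16, 1/4) → index 3
j=2: u_2=13/66 ∈ [1/16, 1/4) → index 3
j=3: u_3=19/66 ∈ [1/4, 1/3) → index 4
j=4: u_4=25/66 ∈ [1/3, 25/48) → index 5
j=5: u_5=31/66 ∈ [1/3, 25/48) → index 5
j=6: u_6=37/66 ∈ [25/48, 29/48) → index 6
j=7: u_7=43/66 ∈ [29/48, 3/4) → index 7
j=8: u_8=49/66 ∈ [29/48, 3/4) → index 7
j=9: u_9=5/6 ∈ [3/4, 41/48) → index 8
j=10: u_10=61/66 ∈ [41/48, 1) → index 10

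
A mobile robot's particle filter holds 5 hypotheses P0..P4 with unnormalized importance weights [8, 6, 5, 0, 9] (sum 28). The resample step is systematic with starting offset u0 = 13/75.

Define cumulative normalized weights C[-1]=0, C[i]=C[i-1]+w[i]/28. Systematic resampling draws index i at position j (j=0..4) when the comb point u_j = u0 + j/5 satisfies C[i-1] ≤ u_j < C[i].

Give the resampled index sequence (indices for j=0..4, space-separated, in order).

0 1 2 4 4

C = [2/7, 1/2, 19/28, 19/28, 1]
j=0: u_0=13/75 ∈ [0, 2/7) → index 0
j=1: u_1=28/75 ∈ [2/7, 1/2) → index 1
j=2: u_2=43/75 ∈ [1/2, 19/28) → index 2
j=3: u_3=58/75 ∈ [19/28, 1) → index 4
j=4: u_4=73/75 ∈ [19/28, 1) → index 4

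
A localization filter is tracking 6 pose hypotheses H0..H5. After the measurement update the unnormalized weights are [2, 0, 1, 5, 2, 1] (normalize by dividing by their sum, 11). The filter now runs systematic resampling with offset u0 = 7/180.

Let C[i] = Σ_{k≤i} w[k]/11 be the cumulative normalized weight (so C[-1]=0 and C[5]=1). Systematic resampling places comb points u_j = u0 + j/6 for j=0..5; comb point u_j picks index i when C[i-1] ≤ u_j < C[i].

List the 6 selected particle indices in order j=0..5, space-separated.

0 2 3 3 3 4

C = [2/11, 2/11, 3/11, 8/11, 10/11, 1]
j=0: u_0=7/180 ∈ [0, 2/11) → index 0
j=1: u_1=37/180 ∈ [2/11, 3/11) → index 2
j=2: u_2=67/180 ∈ [3/11, 8/11) → index 3
j=3: u_3=97/180 ∈ [3/11, 8/11) → index 3
j=4: u_4=127/180 ∈ [3/11, 8/11) → index 3
j=5: u_5=157/180 ∈ [8/11, 10/11) → index 4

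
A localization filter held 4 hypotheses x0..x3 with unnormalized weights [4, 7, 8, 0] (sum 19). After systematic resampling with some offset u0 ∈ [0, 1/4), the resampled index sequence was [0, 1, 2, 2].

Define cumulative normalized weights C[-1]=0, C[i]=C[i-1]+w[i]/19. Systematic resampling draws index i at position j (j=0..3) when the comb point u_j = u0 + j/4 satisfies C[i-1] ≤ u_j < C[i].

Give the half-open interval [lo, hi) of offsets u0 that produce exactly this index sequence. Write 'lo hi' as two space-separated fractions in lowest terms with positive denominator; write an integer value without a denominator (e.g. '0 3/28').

3/38 4/19

C = [4/19, 11/19, 1, 1]
j=0 picked index 0: u0 ∈ [0, 4/19)
j=1 picked index 1: u0 ∈ [-3/76, 25/76)
j=2 picked index 2: u0 ∈ [3/38, 1/2)
j=3 picked index 2: u0 ∈ [-13/76, 1/4)
intersection: [3/38, 4/19)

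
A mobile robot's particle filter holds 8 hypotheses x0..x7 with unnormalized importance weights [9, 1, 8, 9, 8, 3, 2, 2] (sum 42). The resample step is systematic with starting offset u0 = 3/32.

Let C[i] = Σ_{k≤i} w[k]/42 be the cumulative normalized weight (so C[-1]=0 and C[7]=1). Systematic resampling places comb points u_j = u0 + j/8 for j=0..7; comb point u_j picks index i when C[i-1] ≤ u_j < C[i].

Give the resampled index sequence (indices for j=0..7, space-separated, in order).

C = [3/14, 5/21, 3/7, 9/14, 5/6, 19/21, 20/21, 1]
j=0: u_0=3/32 ∈ [0, 3/14) → index 0
j=1: u_1=7/32 ∈ [3/14, 5/21) → index 1
j=2: u_2=11/32 ∈ [5/21, 3/7) → index 2
j=3: u_3=15/32 ∈ [3/7, 9/14) → index 3
j=4: u_4=19/32 ∈ [3/7, 9/14) → index 3
j=5: u_5=23/32 ∈ [9/14, 5/6) → index 4
j=6: u_6=27/32 ∈ [5/6, 19/21) → index 5
j=7: u_7=31/32 ∈ [20/21, 1) → index 7

0 1 2 3 3 4 5 7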